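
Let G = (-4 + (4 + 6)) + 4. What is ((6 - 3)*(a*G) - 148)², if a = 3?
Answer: 3364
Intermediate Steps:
G = 10 (G = (-4 + 10) + 4 = 6 + 4 = 10)
((6 - 3)*(a*G) - 148)² = ((6 - 3)*(3*10) - 148)² = (3*30 - 148)² = (90 - 148)² = (-58)² = 3364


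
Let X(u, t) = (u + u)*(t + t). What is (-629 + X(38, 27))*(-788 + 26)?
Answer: -2647950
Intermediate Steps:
X(u, t) = 4*t*u (X(u, t) = (2*u)*(2*t) = 4*t*u)
(-629 + X(38, 27))*(-788 + 26) = (-629 + 4*27*38)*(-788 + 26) = (-629 + 4104)*(-762) = 3475*(-762) = -2647950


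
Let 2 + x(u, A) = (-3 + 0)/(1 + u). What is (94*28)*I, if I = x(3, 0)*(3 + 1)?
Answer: -28952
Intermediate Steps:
x(u, A) = -2 - 3/(1 + u) (x(u, A) = -2 + (-3 + 0)/(1 + u) = -2 - 3/(1 + u))
I = -11 (I = ((-5 - 2*3)/(1 + 3))*(3 + 1) = ((-5 - 6)/4)*4 = ((¼)*(-11))*4 = -11/4*4 = -11)
(94*28)*I = (94*28)*(-11) = 2632*(-11) = -28952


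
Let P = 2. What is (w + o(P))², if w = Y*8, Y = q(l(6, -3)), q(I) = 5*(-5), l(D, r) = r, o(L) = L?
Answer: 39204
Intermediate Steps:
q(I) = -25
Y = -25
w = -200 (w = -25*8 = -200)
(w + o(P))² = (-200 + 2)² = (-198)² = 39204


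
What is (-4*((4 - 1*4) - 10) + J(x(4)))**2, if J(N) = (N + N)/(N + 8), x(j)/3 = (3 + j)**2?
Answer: 42172036/24025 ≈ 1755.3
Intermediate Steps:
x(j) = 3*(3 + j)**2
J(N) = 2*N/(8 + N) (J(N) = (2*N)/(8 + N) = 2*N/(8 + N))
(-4*((4 - 1*4) - 10) + J(x(4)))**2 = (-4*((4 - 1*4) - 10) + 2*(3*(3 + 4)**2)/(8 + 3*(3 + 4)**2))**2 = (-4*((4 - 4) - 10) + 2*(3*7**2)/(8 + 3*7**2))**2 = (-4*(0 - 10) + 2*(3*49)/(8 + 3*49))**2 = (-4*(-10) + 2*147/(8 + 147))**2 = (40 + 2*147/155)**2 = (40 + 2*147*(1/155))**2 = (40 + 294/155)**2 = (6494/155)**2 = 42172036/24025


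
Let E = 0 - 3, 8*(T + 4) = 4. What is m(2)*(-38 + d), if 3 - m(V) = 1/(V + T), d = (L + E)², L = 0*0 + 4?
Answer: -407/3 ≈ -135.67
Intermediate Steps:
T = -7/2 (T = -4 + (⅛)*4 = -4 + ½ = -7/2 ≈ -3.5000)
L = 4 (L = 0 + 4 = 4)
E = -3
d = 1 (d = (4 - 3)² = 1² = 1)
m(V) = 3 - 1/(-7/2 + V) (m(V) = 3 - 1/(V - 7/2) = 3 - 1/(-7/2 + V))
m(2)*(-38 + d) = ((-23 + 6*2)/(-7 + 2*2))*(-38 + 1) = ((-23 + 12)/(-7 + 4))*(-37) = (-11/(-3))*(-37) = -⅓*(-11)*(-37) = (11/3)*(-37) = -407/3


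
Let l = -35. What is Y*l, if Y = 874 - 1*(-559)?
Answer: -50155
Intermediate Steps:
Y = 1433 (Y = 874 + 559 = 1433)
Y*l = 1433*(-35) = -50155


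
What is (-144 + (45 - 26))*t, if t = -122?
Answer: 15250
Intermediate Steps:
(-144 + (45 - 26))*t = (-144 + (45 - 26))*(-122) = (-144 + 19)*(-122) = -125*(-122) = 15250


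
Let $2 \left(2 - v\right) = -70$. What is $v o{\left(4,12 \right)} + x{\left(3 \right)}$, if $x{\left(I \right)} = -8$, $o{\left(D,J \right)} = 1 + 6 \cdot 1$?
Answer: $251$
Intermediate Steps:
$o{\left(D,J \right)} = 7$ ($o{\left(D,J \right)} = 1 + 6 = 7$)
$v = 37$ ($v = 2 - -35 = 2 + 35 = 37$)
$v o{\left(4,12 \right)} + x{\left(3 \right)} = 37 \cdot 7 - 8 = 259 - 8 = 251$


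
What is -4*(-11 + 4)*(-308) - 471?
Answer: -9095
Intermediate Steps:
-4*(-11 + 4)*(-308) - 471 = -4*(-7)*(-308) - 471 = 28*(-308) - 471 = -8624 - 471 = -9095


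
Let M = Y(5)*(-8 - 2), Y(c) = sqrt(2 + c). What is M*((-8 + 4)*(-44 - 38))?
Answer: -3280*sqrt(7) ≈ -8678.1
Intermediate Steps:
M = -10*sqrt(7) (M = sqrt(2 + 5)*(-8 - 2) = sqrt(7)*(-10) = -10*sqrt(7) ≈ -26.458)
M*((-8 + 4)*(-44 - 38)) = (-10*sqrt(7))*((-8 + 4)*(-44 - 38)) = (-10*sqrt(7))*(-4*(-82)) = -10*sqrt(7)*328 = -3280*sqrt(7)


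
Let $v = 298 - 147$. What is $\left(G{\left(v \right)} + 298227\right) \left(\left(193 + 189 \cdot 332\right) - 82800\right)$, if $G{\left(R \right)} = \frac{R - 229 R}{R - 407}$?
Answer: $- \frac{379210285965}{64} \approx -5.9252 \cdot 10^{9}$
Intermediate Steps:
$v = 151$
$G{\left(R \right)} = - \frac{228 R}{-407 + R}$ ($G{\left(R \right)} = \frac{\left(-228\right) R}{-407 + R} = - \frac{228 R}{-407 + R}$)
$\left(G{\left(v \right)} + 298227\right) \left(\left(193 + 189 \cdot 332\right) - 82800\right) = \left(\left(-228\right) 151 \frac{1}{-407 + 151} + 298227\right) \left(\left(193 + 189 \cdot 332\right) - 82800\right) = \left(\left(-228\right) 151 \frac{1}{-256} + 298227\right) \left(\left(193 + 62748\right) - 82800\right) = \left(\left(-228\right) 151 \left(- \frac{1}{256}\right) + 298227\right) \left(62941 - 82800\right) = \left(\frac{8607}{64} + 298227\right) \left(-19859\right) = \frac{19095135}{64} \left(-19859\right) = - \frac{379210285965}{64}$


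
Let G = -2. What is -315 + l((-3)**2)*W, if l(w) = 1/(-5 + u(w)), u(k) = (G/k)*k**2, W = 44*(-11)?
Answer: -6761/23 ≈ -293.96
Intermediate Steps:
W = -484
u(k) = -2*k (u(k) = (-2/k)*k**2 = -2*k)
l(w) = 1/(-5 - 2*w)
-315 + l((-3)**2)*W = -315 - 1/(5 + 2*(-3)**2)*(-484) = -315 - 1/(5 + 2*9)*(-484) = -315 - 1/(5 + 18)*(-484) = -315 - 1/23*(-484) = -315 + 484/23 = -6761/23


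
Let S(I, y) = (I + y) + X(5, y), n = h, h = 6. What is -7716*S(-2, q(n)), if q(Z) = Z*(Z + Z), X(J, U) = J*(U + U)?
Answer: -6095640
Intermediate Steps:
X(J, U) = 2*J*U (X(J, U) = J*(2*U) = 2*J*U)
n = 6
q(Z) = 2*Z² (q(Z) = Z*(2*Z) = 2*Z²)
S(I, y) = I + 11*y (S(I, y) = (I + y) + 2*5*y = (I + y) + 10*y = I + 11*y)
-7716*S(-2, q(n)) = -7716*(-2 + 11*(2*6²)) = -7716*(-2 + 11*(2*36)) = -7716*(-2 + 11*72) = -7716*(-2 + 792) = -7716*790 = -6095640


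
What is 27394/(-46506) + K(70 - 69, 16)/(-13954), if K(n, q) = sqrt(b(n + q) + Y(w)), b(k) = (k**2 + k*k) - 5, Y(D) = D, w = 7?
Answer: -13697/23253 - sqrt(145)/6977 ≈ -0.59077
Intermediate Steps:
b(k) = -5 + 2*k**2 (b(k) = (k**2 + k**2) - 5 = 2*k**2 - 5 = -5 + 2*k**2)
K(n, q) = sqrt(2 + 2*(n + q)**2) (K(n, q) = sqrt((-5 + 2*(n + q)**2) + 7) = sqrt(2 + 2*(n + q)**2))
27394/(-46506) + K(70 - 69, 16)/(-13954) = 27394/(-46506) + sqrt(2 + 2*((70 - 69) + 16)**2)/(-13954) = 27394*(-1/46506) + sqrt(2 + 2*(1 + 16)**2)*(-1/13954) = -13697/23253 + sqrt(2 + 2*17**2)*(-1/13954) = -13697/23253 + sqrt(2 + 2*289)*(-1/13954) = -13697/23253 + sqrt(2 + 578)*(-1/13954) = -13697/23253 + sqrt(580)*(-1/13954) = -13697/23253 + (2*sqrt(145))*(-1/13954) = -13697/23253 - sqrt(145)/6977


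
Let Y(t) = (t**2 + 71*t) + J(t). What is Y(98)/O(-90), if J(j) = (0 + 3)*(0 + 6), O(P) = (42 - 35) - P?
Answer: 16580/97 ≈ 170.93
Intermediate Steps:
O(P) = 7 - P
J(j) = 18 (J(j) = 3*6 = 18)
Y(t) = 18 + t**2 + 71*t (Y(t) = (t**2 + 71*t) + 18 = 18 + t**2 + 71*t)
Y(98)/O(-90) = (18 + 98**2 + 71*98)/(7 - 1*(-90)) = (18 + 9604 + 6958)/(7 + 90) = 16580/97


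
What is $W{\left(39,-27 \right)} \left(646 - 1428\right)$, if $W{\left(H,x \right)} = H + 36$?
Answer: $-58650$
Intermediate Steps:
$W{\left(H,x \right)} = 36 + H$
$W{\left(39,-27 \right)} \left(646 - 1428\right) = \left(36 + 39\right) \left(646 - 1428\right) = 75 \left(-782\right) = -58650$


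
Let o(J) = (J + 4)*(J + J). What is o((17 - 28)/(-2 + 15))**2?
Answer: 813604/28561 ≈ 28.487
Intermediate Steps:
o(J) = 2*J*(4 + J) (o(J) = (4 + J)*(2*J) = 2*J*(4 + J))
o((17 - 28)/(-2 + 15))**2 = (2*((17 - 28)/(-2 + 15))*(4 + (17 - 28)/(-2 + 15)))**2 = (2*(-11/13)*(4 - 11/13))**2 = (2*(-11/13)*(41/13))**2 = (-902/169)**2 = 813604/28561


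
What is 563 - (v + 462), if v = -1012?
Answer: 1113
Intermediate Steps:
563 - (v + 462) = 563 - (-1012 + 462) = 563 - 1*(-550) = 563 + 550 = 1113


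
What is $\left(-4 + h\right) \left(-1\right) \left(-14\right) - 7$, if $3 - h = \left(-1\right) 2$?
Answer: $7$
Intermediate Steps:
$h = 5$ ($h = 3 - \left(-1\right) 2 = 3 - -2 = 3 + 2 = 5$)
$\left(-4 + h\right) \left(-1\right) \left(-14\right) - 7 = \left(-4 + 5\right) \left(-1\right) \left(-14\right) - 7 = 1 \left(-1\right) \left(-14\right) - 7 = \left(-1\right) \left(-14\right) - 7 = 14 - 7 = 7$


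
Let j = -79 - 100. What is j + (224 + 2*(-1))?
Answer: 43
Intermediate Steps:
j = -179
j + (224 + 2*(-1)) = -179 + (224 + 2*(-1)) = -179 + (224 - 2) = -179 + 222 = 43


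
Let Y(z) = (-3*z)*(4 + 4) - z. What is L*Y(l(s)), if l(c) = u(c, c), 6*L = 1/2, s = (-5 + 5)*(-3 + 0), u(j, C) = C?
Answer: 0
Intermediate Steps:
s = 0 (s = 0*(-3) = 0)
L = 1/12 (L = (⅙)/2 = (⅙)*(½) = 1/12 ≈ 0.083333)
l(c) = c
Y(z) = -25*z (Y(z) = -3*z*8 - z = -24*z - z = -25*z)
L*Y(l(s)) = (-25*0)/12 = (1/12)*0 = 0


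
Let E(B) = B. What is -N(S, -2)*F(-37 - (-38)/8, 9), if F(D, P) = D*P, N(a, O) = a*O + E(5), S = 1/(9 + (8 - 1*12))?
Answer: 26703/20 ≈ 1335.2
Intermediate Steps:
S = 1/5 (S = 1/(9 + (8 - 12)) = 1/(9 - 4) = 1/5 ≈ 0.20000)
N(a, O) = 5 + O*a (N(a, O) = a*O + 5 = O*a + 5 = 5 + O*a)
-N(S, -2)*F(-37 - (-38)/8, 9) = -(5 - 2*1/5)*(-37 - (-38)/8)*9 = -(5 - 2/5)*(-37 - (-38)/8)*9 = -23*(-37 - 1*(-19/4))*9/5 = -23*(-37 + 19/4)*9/5 = -23*(-129/4*9)/5 = -23*(-1161)/(5*4) = -1*(-26703/20) = 26703/20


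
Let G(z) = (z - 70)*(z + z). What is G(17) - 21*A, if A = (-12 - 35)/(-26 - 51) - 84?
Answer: -559/11 ≈ -50.818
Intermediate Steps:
A = -6421/77 (A = -47/(-77) - 84 = -47*(-1/77) - 84 = 47/77 - 84 = -6421/77 ≈ -83.390)
G(z) = 2*z*(-70 + z) (G(z) = (-70 + z)*(2*z) = 2*z*(-70 + z))
G(17) - 21*A = 2*17*(-70 + 17) - 21*(-6421/77) = 2*17*(-53) + 19263/11 = -1802 + 19263/11 = -559/11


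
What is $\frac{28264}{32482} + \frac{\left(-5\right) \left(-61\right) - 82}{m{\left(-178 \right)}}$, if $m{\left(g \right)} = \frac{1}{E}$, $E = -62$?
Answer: $- \frac{224533934}{16241} \approx -13825.0$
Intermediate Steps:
$m{\left(g \right)} = - \frac{1}{62}$ ($m{\left(g \right)} = \frac{1}{-62} = - \frac{1}{62}$)
$\frac{28264}{32482} + \frac{\left(-5\right) \left(-61\right) - 82}{m{\left(-178 \right)}} = \frac{28264}{32482} + \frac{\left(-5\right) \left(-61\right) - 82}{- \frac{1}{62}} = 28264 \cdot \frac{1}{32482} + \left(305 - 82\right) \left(-62\right) = \frac{14132}{16241} + 223 \left(-62\right) = \frac{14132}{16241} - 13826 = - \frac{224533934}{16241}$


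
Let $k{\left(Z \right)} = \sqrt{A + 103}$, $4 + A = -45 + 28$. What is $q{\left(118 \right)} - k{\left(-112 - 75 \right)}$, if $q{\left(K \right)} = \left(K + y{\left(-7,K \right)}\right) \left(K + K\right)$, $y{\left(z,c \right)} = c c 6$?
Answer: $19744232 - \sqrt{82} \approx 1.9744 \cdot 10^{7}$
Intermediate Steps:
$A = -21$ ($A = -4 + \left(-45 + 28\right) = -4 - 17 = -21$)
$k{\left(Z \right)} = \sqrt{82}$ ($k{\left(Z \right)} = \sqrt{-21 + 103} = \sqrt{82}$)
$y{\left(z,c \right)} = 6 c^{2}$ ($y{\left(z,c \right)} = c^{2} \cdot 6 = 6 c^{2}$)
$q{\left(K \right)} = 2 K \left(K + 6 K^{2}\right)$ ($q{\left(K \right)} = \left(K + 6 K^{2}\right) \left(K + K\right) = \left(K + 6 K^{2}\right) 2 K = 2 K \left(K + 6 K^{2}\right)$)
$q{\left(118 \right)} - k{\left(-112 - 75 \right)} = 118^{2} \left(2 + 12 \cdot 118\right) - \sqrt{82} = 13924 \left(2 + 1416\right) - \sqrt{82} = 13924 \cdot 1418 - \sqrt{82} = 19744232 - \sqrt{82}$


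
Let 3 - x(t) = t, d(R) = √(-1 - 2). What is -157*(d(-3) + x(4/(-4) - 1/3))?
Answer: -2041/3 - 157*I*√3 ≈ -680.33 - 271.93*I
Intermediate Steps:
d(R) = I*√3 (d(R) = √(-3) = I*√3)
x(t) = 3 - t
-157*(d(-3) + x(4/(-4) - 1/3)) = -157*(I*√3 + (3 - (4/(-4) - 1/3))) = -157*(I*√3 + (3 - (4*(-¼) - 1*⅓))) = -157*(I*√3 + (3 - (-1 - ⅓))) = -157*(I*√3 + (3 - 1*(-4/3))) = -157*(I*√3 + (3 + 4/3)) = -157*(I*√3 + 13/3) = -157*(13/3 + I*√3) = -2041/3 - 157*I*√3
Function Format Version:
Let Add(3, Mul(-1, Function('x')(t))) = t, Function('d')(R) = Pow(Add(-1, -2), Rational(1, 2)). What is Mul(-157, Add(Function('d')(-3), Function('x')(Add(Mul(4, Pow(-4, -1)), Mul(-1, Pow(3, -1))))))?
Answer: Add(Rational(-2041, 3), Mul(-157, I, Pow(3, Rational(1, 2)))) ≈ Add(-680.33, Mul(-271.93, I))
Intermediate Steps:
Function('d')(R) = Mul(I, Pow(3, Rational(1, 2))) (Function('d')(R) = Pow(-3, Rational(1, 2)) = Mul(I, Pow(3, Rational(1, 2))))
Function('x')(t) = Add(3, Mul(-1, t))
Mul(-157, Add(Function('d')(-3), Function('x')(Add(Mul(4, Pow(-4, -1)), Mul(-1, Pow(3, -1)))))) = Mul(-157, Add(Mul(I, Pow(3, Rational(1, 2))), Add(3, Mul(-1, Add(Mul(4, Pow(-4, -1)), Mul(-1, Pow(3, -1))))))) = Mul(-157, Add(Mul(I, Pow(3, Rational(1, 2))), Add(3, Mul(-1, Add(Mul(4, Rational(-1, 4)), Mul(-1, Rational(1, 3))))))) = Mul(-157, Add(Mul(I, Pow(3, Rational(1, 2))), Add(3, Mul(-1, Add(-1, Rational(-1, 3)))))) = Mul(-157, Add(Mul(I, Pow(3, Rational(1, 2))), Add(3, Mul(-1, Rational(-4, 3))))) = Mul(-157, Add(Mul(I, Pow(3, Rational(1, 2))), Add(3, Rational(4, 3)))) = Mul(-157, Add(Mul(I, Pow(3, Rational(1, 2))), Rational(13, 3))) = Mul(-157, Add(Rational(13, 3), Mul(I, Pow(3, Rational(1, 2))))) = Add(Rational(-2041, 3), Mul(-157, I, Pow(3, Rational(1, 2))))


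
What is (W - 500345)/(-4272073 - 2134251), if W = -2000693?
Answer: 1250519/3203162 ≈ 0.39040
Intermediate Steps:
(W - 500345)/(-4272073 - 2134251) = (-2000693 - 500345)/(-4272073 - 2134251) = -2501038/(-6406324) = -2501038*(-1/6406324) = 1250519/3203162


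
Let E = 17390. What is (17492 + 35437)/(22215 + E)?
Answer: 52929/39605 ≈ 1.3364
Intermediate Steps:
(17492 + 35437)/(22215 + E) = (17492 + 35437)/(22215 + 17390) = 52929/39605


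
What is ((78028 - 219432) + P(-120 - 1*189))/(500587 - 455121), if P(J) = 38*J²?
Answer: 1743437/22733 ≈ 76.692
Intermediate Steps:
((78028 - 219432) + P(-120 - 1*189))/(500587 - 455121) = ((78028 - 219432) + 38*(-120 - 1*189)²)/(500587 - 455121) = (-141404 + 38*(-120 - 189)²)/45466 = (-141404 + 38*(-309)²)*(1/45466) = (-141404 + 38*95481)*(1/45466) = (-141404 + 3628278)*(1/45466) = 3486874*(1/45466) = 1743437/22733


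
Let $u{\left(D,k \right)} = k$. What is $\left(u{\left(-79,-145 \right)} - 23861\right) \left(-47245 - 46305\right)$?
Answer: $2245761300$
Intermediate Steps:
$\left(u{\left(-79,-145 \right)} - 23861\right) \left(-47245 - 46305\right) = \left(-145 - 23861\right) \left(-47245 - 46305\right) = \left(-24006\right) \left(-93550\right) = 2245761300$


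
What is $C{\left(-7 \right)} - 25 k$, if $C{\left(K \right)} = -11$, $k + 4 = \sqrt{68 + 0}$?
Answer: $89 - 50 \sqrt{17} \approx -117.16$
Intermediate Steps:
$k = -4 + 2 \sqrt{17}$ ($k = -4 + \sqrt{68 + 0} = -4 + \sqrt{68} = -4 + 2 \sqrt{17} \approx 4.2462$)
$C{\left(-7 \right)} - 25 k = -11 - 25 \left(-4 + 2 \sqrt{17}\right) = -11 + \left(100 - 50 \sqrt{17}\right) = 89 - 50 \sqrt{17}$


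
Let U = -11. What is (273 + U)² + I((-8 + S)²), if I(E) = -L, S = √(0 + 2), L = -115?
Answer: 68759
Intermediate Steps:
S = √2 ≈ 1.4142
I(E) = 115 (I(E) = -1*(-115) = 115)
(273 + U)² + I((-8 + S)²) = (273 - 11)² + 115 = 262² + 115 = 68644 + 115 = 68759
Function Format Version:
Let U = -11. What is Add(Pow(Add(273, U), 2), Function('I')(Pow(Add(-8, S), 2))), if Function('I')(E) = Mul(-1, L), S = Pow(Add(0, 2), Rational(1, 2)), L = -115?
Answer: 68759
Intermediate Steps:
S = Pow(2, Rational(1, 2)) ≈ 1.4142
Function('I')(E) = 115 (Function('I')(E) = Mul(-1, -115) = 115)
Add(Pow(Add(273, U), 2), Function('I')(Pow(Add(-8, S), 2))) = Add(Pow(Add(273, -11), 2), 115) = Add(Pow(262, 2), 115) = Add(68644, 115) = 68759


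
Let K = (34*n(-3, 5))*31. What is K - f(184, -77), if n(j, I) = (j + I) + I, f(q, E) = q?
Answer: 7194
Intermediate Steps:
n(j, I) = j + 2*I (n(j, I) = (I + j) + I = j + 2*I)
K = 7378 (K = (34*(-3 + 2*5))*31 = (34*(-3 + 10))*31 = (34*7)*31 = 238*31 = 7378)
K - f(184, -77) = 7378 - 1*184 = 7378 - 184 = 7194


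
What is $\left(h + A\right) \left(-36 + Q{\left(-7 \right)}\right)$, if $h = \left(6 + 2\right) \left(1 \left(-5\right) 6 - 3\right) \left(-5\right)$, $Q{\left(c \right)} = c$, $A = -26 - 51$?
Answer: $-53449$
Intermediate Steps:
$A = -77$
$h = 1320$ ($h = 8 \left(\left(-5\right) 6 - 3\right) \left(-5\right) = 8 \left(-30 - 3\right) \left(-5\right) = 8 \left(\left(-33\right) \left(-5\right)\right) = 8 \cdot 165 = 1320$)
$\left(h + A\right) \left(-36 + Q{\left(-7 \right)}\right) = \left(1320 - 77\right) \left(-36 - 7\right) = 1243 \left(-43\right) = -53449$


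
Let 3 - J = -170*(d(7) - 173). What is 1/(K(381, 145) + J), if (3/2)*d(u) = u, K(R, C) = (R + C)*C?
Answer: 3/142969 ≈ 2.0984e-5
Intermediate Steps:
K(R, C) = C*(C + R) (K(R, C) = (C + R)*C = C*(C + R))
d(u) = 2*u/3
J = -85841/3 (J = 3 - (-170)*((⅔)*7 - 173) = 3 - (-170)*(14/3 - 173) = 3 - (-170)*(-505)/3 = 3 - 1*85850/3 = 3 - 85850/3 = -85841/3 ≈ -28614.)
1/(K(381, 145) + J) = 1/(145*(145 + 381) - 85841/3) = 1/(145*526 - 85841/3) = 1/(76270 - 85841/3) = 1/(142969/3) = 3/142969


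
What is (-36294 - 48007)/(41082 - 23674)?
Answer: -84301/17408 ≈ -4.8427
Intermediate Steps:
(-36294 - 48007)/(41082 - 23674) = -84301/17408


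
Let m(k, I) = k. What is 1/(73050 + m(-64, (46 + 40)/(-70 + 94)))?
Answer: 1/72986 ≈ 1.3701e-5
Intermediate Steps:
1/(73050 + m(-64, (46 + 40)/(-70 + 94))) = 1/(73050 - 64) = 1/72986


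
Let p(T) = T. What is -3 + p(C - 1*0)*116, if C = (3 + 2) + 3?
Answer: 925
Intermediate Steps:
C = 8 (C = 5 + 3 = 8)
-3 + p(C - 1*0)*116 = -3 + (8 - 1*0)*116 = -3 + (8 + 0)*116 = -3 + 8*116 = -3 + 928 = 925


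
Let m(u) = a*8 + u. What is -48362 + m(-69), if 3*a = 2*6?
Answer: -48399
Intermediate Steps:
a = 4 (a = (2*6)/3 = (⅓)*12 = 4)
m(u) = 32 + u (m(u) = 4*8 + u = 32 + u)
-48362 + m(-69) = -48362 + (32 - 69) = -48362 - 37 = -48399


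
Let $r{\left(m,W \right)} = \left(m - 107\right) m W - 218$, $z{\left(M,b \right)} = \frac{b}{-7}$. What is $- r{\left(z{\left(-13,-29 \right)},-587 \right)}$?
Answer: $- \frac{12245878}{49} \approx -2.4992 \cdot 10^{5}$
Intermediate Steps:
$z{\left(M,b \right)} = - \frac{b}{7}$ ($z{\left(M,b \right)} = b \left(- \frac{1}{7}\right) = - \frac{b}{7}$)
$r{\left(m,W \right)} = -218 + W m \left(-107 + m\right)$ ($r{\left(m,W \right)} = \left(-107 + m\right) m W - 218 = m \left(-107 + m\right) W - 218 = W m \left(-107 + m\right) - 218 = -218 + W m \left(-107 + m\right)$)
$- r{\left(z{\left(-13,-29 \right)},-587 \right)} = - (-218 - 587 \left(\left(- \frac{1}{7}\right) \left(-29\right)\right)^{2} - - 62809 \left(\left(- \frac{1}{7}\right) \left(-29\right)\right)) = - (-218 - 587 \left(\frac{29}{7}\right)^{2} - \left(-62809\right) \frac{29}{7}) = - (-218 - \frac{493667}{49} + \frac{1821461}{7}) = \left(-1\right) \frac{12245878}{49} = - \frac{12245878}{49}$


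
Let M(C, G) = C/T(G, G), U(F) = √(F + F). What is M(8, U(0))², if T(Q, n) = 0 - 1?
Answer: 64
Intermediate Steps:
U(F) = √2*√F (U(F) = √(2*F) = √2*√F)
T(Q, n) = -1
M(C, G) = -C (M(C, G) = C/(-1) = C*(-1) = -C)
M(8, U(0))² = (-1*8)² = (-8)² = 64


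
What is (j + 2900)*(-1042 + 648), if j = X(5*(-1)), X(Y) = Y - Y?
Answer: -1142600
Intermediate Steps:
X(Y) = 0
j = 0
(j + 2900)*(-1042 + 648) = (0 + 2900)*(-1042 + 648) = 2900*(-394) = -1142600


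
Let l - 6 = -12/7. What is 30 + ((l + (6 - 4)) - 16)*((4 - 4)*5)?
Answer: 30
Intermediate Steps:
l = 30/7 (l = 6 - 12/7 = 30/7 ≈ 4.2857)
30 + ((l + (6 - 4)) - 16)*((4 - 4)*5) = 30 + ((30/7 + (6 - 4)) - 16)*((4 - 4)*5) = 30 + ((30/7 + 2) - 16)*(0*5) = 30 + (44/7 - 16)*0 = 30 - 68/7*0 = 30 + 0 = 30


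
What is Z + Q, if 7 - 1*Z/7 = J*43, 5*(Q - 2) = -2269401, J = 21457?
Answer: -34561931/5 ≈ -6.9124e+6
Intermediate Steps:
Q = -2269391/5 (Q = 2 + (1/5)*(-2269401) = 2 - 2269401/5 = -2269391/5 ≈ -4.5388e+5)
Z = -6458508 (Z = 49 - 150199*43 = 49 - 7*922651 = 49 - 6458557 = -6458508)
Z + Q = -6458508 - 2269391/5 = -34561931/5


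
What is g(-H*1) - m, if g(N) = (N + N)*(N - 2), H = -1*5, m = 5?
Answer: 25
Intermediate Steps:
H = -5
g(N) = 2*N*(-2 + N) (g(N) = (2*N)*(-2 + N) = 2*N*(-2 + N))
g(-H*1) - m = 2*(-1*(-5)*1)*(-2 - 1*(-5)*1) - 1*5 = 2*(5*1)*(-2 + 5*1) - 5 = 2*5*(-2 + 5) - 5 = 2*5*3 - 5 = 30 - 5 = 25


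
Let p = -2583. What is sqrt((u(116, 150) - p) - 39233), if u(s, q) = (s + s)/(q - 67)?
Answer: I*sqrt(252462594)/83 ≈ 191.43*I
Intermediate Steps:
u(s, q) = 2*s/(-67 + q) (u(s, q) = (2*s)/(-67 + q) = 2*s/(-67 + q))
sqrt((u(116, 150) - p) - 39233) = sqrt((2*116/(-67 + 150) - 1*(-2583)) - 39233) = sqrt((2*116/83 + 2583) - 39233) = sqrt((2*116*(1/83) + 2583) - 39233) = sqrt((232/83 + 2583) - 39233) = sqrt(214621/83 - 39233) = sqrt(-3041718/83) = I*sqrt(252462594)/83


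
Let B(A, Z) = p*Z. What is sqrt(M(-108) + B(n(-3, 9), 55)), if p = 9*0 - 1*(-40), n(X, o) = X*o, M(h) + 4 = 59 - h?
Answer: sqrt(2363) ≈ 48.611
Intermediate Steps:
M(h) = 55 - h (M(h) = -4 + (59 - h) = 55 - h)
p = 40 (p = 0 + 40 = 40)
B(A, Z) = 40*Z
sqrt(M(-108) + B(n(-3, 9), 55)) = sqrt((55 - 1*(-108)) + 40*55) = sqrt((55 + 108) + 2200) = sqrt(163 + 2200) = sqrt(2363)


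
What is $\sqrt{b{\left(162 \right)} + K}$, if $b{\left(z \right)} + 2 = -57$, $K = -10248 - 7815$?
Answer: $i \sqrt{18122} \approx 134.62 i$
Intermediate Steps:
$K = -18063$
$b{\left(z \right)} = -59$ ($b{\left(z \right)} = -2 - 57 = -59$)
$\sqrt{b{\left(162 \right)} + K} = \sqrt{-59 - 18063} = \sqrt{-18122} = i \sqrt{18122}$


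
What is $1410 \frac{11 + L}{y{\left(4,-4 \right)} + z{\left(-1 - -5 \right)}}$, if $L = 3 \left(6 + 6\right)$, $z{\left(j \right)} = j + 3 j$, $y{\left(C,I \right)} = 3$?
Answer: $\frac{66270}{19} \approx 3487.9$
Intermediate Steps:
$z{\left(j \right)} = 4 j$
$L = 36$ ($L = 3 \cdot 12 = 36$)
$1410 \frac{11 + L}{y{\left(4,-4 \right)} + z{\left(-1 - -5 \right)}} = 1410 \frac{11 + 36}{3 + 4 \left(-1 - -5\right)} = 1410 \frac{47}{3 + 4 \left(-1 + 5\right)} = 1410 \frac{47}{3 + 4 \cdot 4} = 1410 \frac{47}{3 + 16} = 1410 \cdot \frac{47}{19} = \frac{66270}{19}$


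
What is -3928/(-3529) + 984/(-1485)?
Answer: 786848/1746855 ≈ 0.45044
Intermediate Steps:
-3928/(-3529) + 984/(-1485) = -3928*(-1/3529) + 984*(-1/1485) = 3928/3529 - 328/495 = 786848/1746855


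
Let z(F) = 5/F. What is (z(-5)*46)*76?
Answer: -3496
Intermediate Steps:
(z(-5)*46)*76 = ((5/(-5))*46)*76 = ((5*(-1/5))*46)*76 = -1*46*76 = -46*76 = -3496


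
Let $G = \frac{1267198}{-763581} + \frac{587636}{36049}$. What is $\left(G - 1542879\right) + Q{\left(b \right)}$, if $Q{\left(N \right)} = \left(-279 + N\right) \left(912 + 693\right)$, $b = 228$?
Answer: $- \frac{3440197200499264}{2117410113} \approx -1.6247 \cdot 10^{6}$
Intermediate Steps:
$G = \frac{31002035678}{2117410113}$ ($G = 1267198 \left(- \frac{1}{763581}\right) + 587636 \cdot \frac{1}{36049} = - \frac{1267198}{763581} + \frac{587636}{36049} = \frac{31002035678}{2117410113} \approx 14.641$)
$Q{\left(N \right)} = -447795 + 1605 N$ ($Q{\left(N \right)} = \left(-279 + N\right) 1605 = -447795 + 1605 N$)
$\left(G - 1542879\right) + Q{\left(b \right)} = \left(\frac{31002035678}{2117410113} - 1542879\right) + \left(-447795 + 1605 \cdot 228\right) = - \frac{3266876595699649}{2117410113} + \left(-447795 + 365940\right) = - \frac{3266876595699649}{2117410113} - 81855 = - \frac{3440197200499264}{2117410113}$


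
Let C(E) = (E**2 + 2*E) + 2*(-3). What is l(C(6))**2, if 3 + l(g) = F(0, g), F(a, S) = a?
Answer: 9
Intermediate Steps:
C(E) = -6 + E**2 + 2*E (C(E) = (E**2 + 2*E) - 6 = -6 + E**2 + 2*E)
l(g) = -3 (l(g) = -3 + 0 = -3)
l(C(6))**2 = (-3)**2 = 9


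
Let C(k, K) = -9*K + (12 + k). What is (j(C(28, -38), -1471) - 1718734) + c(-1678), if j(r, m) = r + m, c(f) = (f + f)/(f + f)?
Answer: -1719822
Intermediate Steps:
c(f) = 1 (c(f) = (2*f)/((2*f)) = (2*f)*(1/(2*f)) = 1)
C(k, K) = 12 + k - 9*K
j(r, m) = m + r
(j(C(28, -38), -1471) - 1718734) + c(-1678) = ((-1471 + (12 + 28 - 9*(-38))) - 1718734) + 1 = ((-1471 + (12 + 28 + 342)) - 1718734) + 1 = ((-1471 + 382) - 1718734) + 1 = (-1089 - 1718734) + 1 = -1719823 + 1 = -1719822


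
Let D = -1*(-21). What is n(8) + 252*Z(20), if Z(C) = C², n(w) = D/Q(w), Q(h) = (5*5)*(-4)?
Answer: 10079979/100 ≈ 1.0080e+5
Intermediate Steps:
D = 21
Q(h) = -100 (Q(h) = 25*(-4) = -100)
n(w) = -21/100 (n(w) = 21/(-100) = 21*(-1/100) = -21/100)
n(8) + 252*Z(20) = -21/100 + 252*20² = -21/100 + 252*400 = -21/100 + 100800 = 10079979/100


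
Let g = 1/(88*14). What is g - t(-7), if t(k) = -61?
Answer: 75153/1232 ≈ 61.001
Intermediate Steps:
g = 1/1232 ≈ 0.00081169
g - t(-7) = 1/1232 - 1*(-61) = 1/1232 + 61 = 75153/1232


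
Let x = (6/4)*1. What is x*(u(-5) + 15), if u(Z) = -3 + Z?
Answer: 21/2 ≈ 10.500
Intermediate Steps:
x = 3/2 (x = (6*(¼))*1 = (3/2)*1 = 3/2 ≈ 1.5000)
x*(u(-5) + 15) = 3*((-3 - 5) + 15)/2 = 3*(-8 + 15)/2 = (3/2)*7 = 21/2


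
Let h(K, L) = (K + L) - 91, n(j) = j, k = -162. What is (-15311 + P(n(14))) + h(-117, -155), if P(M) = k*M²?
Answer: -47426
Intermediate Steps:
h(K, L) = -91 + K + L
P(M) = -162*M²
(-15311 + P(n(14))) + h(-117, -155) = (-15311 - 162*14²) + (-91 - 117 - 155) = (-15311 - 162*196) - 363 = (-15311 - 31752) - 363 = -47063 - 363 = -47426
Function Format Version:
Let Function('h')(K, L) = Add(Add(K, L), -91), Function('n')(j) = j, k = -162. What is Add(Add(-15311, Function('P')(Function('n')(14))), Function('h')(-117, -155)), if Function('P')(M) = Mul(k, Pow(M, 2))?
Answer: -47426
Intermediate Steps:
Function('h')(K, L) = Add(-91, K, L)
Function('P')(M) = Mul(-162, Pow(M, 2))
Add(Add(-15311, Function('P')(Function('n')(14))), Function('h')(-117, -155)) = Add(Add(-15311, Mul(-162, Pow(14, 2))), Add(-91, -117, -155)) = Add(Add(-15311, Mul(-162, 196)), -363) = Add(Add(-15311, -31752), -363) = Add(-47063, -363) = -47426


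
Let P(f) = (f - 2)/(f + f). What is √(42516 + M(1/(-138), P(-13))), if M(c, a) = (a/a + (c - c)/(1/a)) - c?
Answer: √809693886/138 ≈ 206.20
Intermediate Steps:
P(f) = (-2 + f)/(2*f) (P(f) = (-2 + f)/((2*f)) = (-2 + f)*(1/(2*f)) = (-2 + f)/(2*f))
M(c, a) = 1 - c (M(c, a) = (1 + 0*a) - c = (1 + 0) - c = 1 - c)
√(42516 + M(1/(-138), P(-13))) = √(42516 + (1 - 1/(-138))) = √(42516 + (1 - 1*(-1/138))) = √(42516 + (1 + 1/138)) = √(42516 + 139/138) = √(5867347/138) = √809693886/138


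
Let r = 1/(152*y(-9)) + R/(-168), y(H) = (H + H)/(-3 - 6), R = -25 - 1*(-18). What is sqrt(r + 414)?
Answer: 29*sqrt(25593)/228 ≈ 20.348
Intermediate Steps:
R = -7 (R = -25 + 18 = -7)
y(H) = -2*H/9 (y(H) = (2*H)/(-9) = (2*H)*(-1/9) = -2*H/9)
r = 41/912 (r = 1/(152*((-2/9*(-9)))) - 7/(-168) = (1/152)/2 - 7*(-1/168) = (1/152)*(1/2) + 1/24 = 1/304 + 1/24 = 41/912 ≈ 0.044956)
sqrt(r + 414) = sqrt(41/912 + 414) = sqrt(377609/912) = 29*sqrt(25593)/228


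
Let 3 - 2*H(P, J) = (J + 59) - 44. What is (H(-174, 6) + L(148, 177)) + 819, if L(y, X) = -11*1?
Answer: 799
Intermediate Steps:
L(y, X) = -11
H(P, J) = -6 - J/2 (H(P, J) = 3/2 - ((J + 59) - 44)/2 = 3/2 - ((59 + J) - 44)/2 = 3/2 - (15 + J)/2 = 3/2 + (-15/2 - J/2) = -6 - J/2)
(H(-174, 6) + L(148, 177)) + 819 = ((-6 - ½*6) - 11) + 819 = ((-6 - 3) - 11) + 819 = (-9 - 11) + 819 = -20 + 819 = 799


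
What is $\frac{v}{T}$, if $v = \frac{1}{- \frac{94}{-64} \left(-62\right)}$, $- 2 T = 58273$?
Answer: $\frac{32}{84903761} \approx 3.769 \cdot 10^{-7}$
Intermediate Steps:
$T = - \frac{58273}{2}$ ($T = \left(- \frac{1}{2}\right) 58273 = - \frac{58273}{2} \approx -29137.0$)
$v = - \frac{16}{1457}$ ($v = \frac{1}{\left(-94\right) \left(- \frac{1}{64}\right) \left(-62\right)} = \frac{1}{\frac{47}{32} \left(-62\right)} = \frac{1}{- \frac{1457}{16}} = - \frac{16}{1457} \approx -0.010981$)
$\frac{v}{T} = - \frac{16}{1457 \left(- \frac{58273}{2}\right)} = \left(- \frac{16}{1457}\right) \left(- \frac{2}{58273}\right) = \frac{32}{84903761}$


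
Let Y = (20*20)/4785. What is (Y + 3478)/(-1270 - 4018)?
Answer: -1664263/2530308 ≈ -0.65773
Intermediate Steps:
Y = 80/957 (Y = 400*(1/4785) = 80/957 ≈ 0.083595)
(Y + 3478)/(-1270 - 4018) = (80/957 + 3478)/(-1270 - 4018) = (3328526/957)/(-5288) = (3328526/957)*(-1/5288) = -1664263/2530308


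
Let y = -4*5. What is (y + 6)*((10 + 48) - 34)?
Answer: -336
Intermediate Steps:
y = -20
(y + 6)*((10 + 48) - 34) = (-20 + 6)*((10 + 48) - 34) = -14*(58 - 34) = -14*24 = -336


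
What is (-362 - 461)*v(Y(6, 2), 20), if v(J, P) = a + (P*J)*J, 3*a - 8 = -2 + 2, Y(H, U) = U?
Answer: -204104/3 ≈ -68035.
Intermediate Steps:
a = 8/3 (a = 8/3 + (-2 + 2)/3 = 8/3 + (⅓)*0 = 8/3 + 0 = 8/3 ≈ 2.6667)
v(J, P) = 8/3 + P*J² (v(J, P) = 8/3 + (P*J)*J = 8/3 + (J*P)*J = 8/3 + P*J²)
(-362 - 461)*v(Y(6, 2), 20) = (-362 - 461)*(8/3 + 20*2²) = -823*(8/3 + 20*4) = -823*(8/3 + 80) = -823*248/3 = -204104/3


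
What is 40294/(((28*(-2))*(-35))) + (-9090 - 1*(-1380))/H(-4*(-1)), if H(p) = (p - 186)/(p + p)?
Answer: 4579511/12740 ≈ 359.46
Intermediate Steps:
H(p) = (-186 + p)/(2*p) (H(p) = (-186 + p)/((2*p)) = (-186 + p)*(1/(2*p)) = (-186 + p)/(2*p))
40294/(((28*(-2))*(-35))) + (-9090 - 1*(-1380))/H(-4*(-1)) = 40294/(((28*(-2))*(-35))) + (-9090 - 1*(-1380))/(((-186 - 4*(-1))/(2*((-4*(-1)))))) = 40294/((-56*(-35))) + (-9090 + 1380)/(((½)*(-186 + 4)/4)) = 40294/1960 - 7710/((½)*(¼)*(-182)) = 40294*(1/1960) - 7710/(-91/4) = 20147/980 - 7710*(-4/91) = 20147/980 + 30840/91 = 4579511/12740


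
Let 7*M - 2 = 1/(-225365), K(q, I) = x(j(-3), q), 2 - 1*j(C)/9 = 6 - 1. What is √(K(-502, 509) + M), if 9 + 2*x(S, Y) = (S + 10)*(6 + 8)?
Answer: I*√25031910432530/450730 ≈ 11.1*I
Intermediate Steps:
j(C) = -27 (j(C) = 18 - 9*(6 - 1) = 18 - 9*5 = 18 - 45 = -27)
x(S, Y) = 131/2 + 7*S (x(S, Y) = -9/2 + ((S + 10)*(6 + 8))/2 = -9/2 + ((10 + S)*14)/2 = -9/2 + (140 + 14*S)/2 = -9/2 + (70 + 7*S) = 131/2 + 7*S)
K(q, I) = -247/2 (K(q, I) = 131/2 + 7*(-27) = 131/2 - 189 = -247/2)
M = 450729/1577555 (M = 2/7 + (⅐)/(-225365) = 2/7 + (⅐)*(-1/225365) = 2/7 - 1/1577555 = 450729/1577555 ≈ 0.28571)
√(K(-502, 509) + M) = √(-247/2 + 450729/1577555) = √(-388754627/3155110) = I*√25031910432530/450730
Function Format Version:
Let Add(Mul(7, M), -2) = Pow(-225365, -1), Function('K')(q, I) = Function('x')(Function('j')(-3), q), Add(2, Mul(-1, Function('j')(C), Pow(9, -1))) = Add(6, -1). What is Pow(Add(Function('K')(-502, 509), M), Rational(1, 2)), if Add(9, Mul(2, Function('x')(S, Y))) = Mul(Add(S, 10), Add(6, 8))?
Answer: Mul(Rational(1, 450730), I, Pow(25031910432530, Rational(1, 2))) ≈ Mul(11.100, I)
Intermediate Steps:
Function('j')(C) = -27 (Function('j')(C) = Add(18, Mul(-9, Add(6, -1))) = Add(18, Mul(-9, 5)) = Add(18, -45) = -27)
Function('x')(S, Y) = Add(Rational(131, 2), Mul(7, S)) (Function('x')(S, Y) = Add(Rational(-9, 2), Mul(Rational(1, 2), Mul(Add(S, 10), Add(6, 8)))) = Add(Rational(-9, 2), Mul(Rational(1, 2), Mul(Add(10, S), 14))) = Add(Rational(-9, 2), Mul(Rational(1, 2), Add(140, Mul(14, S)))) = Add(Rational(-9, 2), Add(70, Mul(7, S))) = Add(Rational(131, 2), Mul(7, S)))
Function('K')(q, I) = Rational(-247, 2) (Function('K')(q, I) = Add(Rational(131, 2), Mul(7, -27)) = Add(Rational(131, 2), -189) = Rational(-247, 2))
M = Rational(450729, 1577555) (M = Add(Rational(2, 7), Mul(Rational(1, 7), Pow(-225365, -1))) = Add(Rational(2, 7), Mul(Rational(1, 7), Rational(-1, 225365))) = Add(Rational(2, 7), Rational(-1, 1577555)) = Rational(450729, 1577555) ≈ 0.28571)
Pow(Add(Function('K')(-502, 509), M), Rational(1, 2)) = Pow(Add(Rational(-247, 2), Rational(450729, 1577555)), Rational(1, 2)) = Pow(Rational(-388754627, 3155110), Rational(1, 2)) = Mul(Rational(1, 450730), I, Pow(25031910432530, Rational(1, 2)))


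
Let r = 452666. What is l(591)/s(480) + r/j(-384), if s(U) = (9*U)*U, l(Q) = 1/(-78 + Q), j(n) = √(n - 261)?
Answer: 1/1063756800 - 452666*I*√645/645 ≈ 9.4006e-10 - 17824.0*I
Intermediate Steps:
j(n) = √(-261 + n)
s(U) = 9*U²
l(591)/s(480) + r/j(-384) = 1/((-78 + 591)*((9*480²))) + 452666/(√(-261 - 384)) = 1/(513*((9*230400))) + 452666/(√(-645)) = (1/513)/2073600 + 452666/((I*√645)) = (1/513)*(1/2073600) + 452666*(-I*√645/645) = 1/1063756800 - 452666*I*√645/645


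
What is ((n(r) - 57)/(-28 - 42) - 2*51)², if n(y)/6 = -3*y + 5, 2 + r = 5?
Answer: 49829481/4900 ≈ 10169.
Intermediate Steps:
r = 3 (r = -2 + 5 = 3)
n(y) = 30 - 18*y (n(y) = 6*(-3*y + 5) = 6*(5 - 3*y) = 30 - 18*y)
((n(r) - 57)/(-28 - 42) - 2*51)² = (((30 - 18*3) - 57)/(-28 - 42) - 2*51)² = (((30 - 54) - 57)/(-70) - 102)² = ((-24 - 57)*(-1/70) - 102)² = (-81*(-1/70) - 102)² = (81/70 - 102)² = (-7059/70)² = 49829481/4900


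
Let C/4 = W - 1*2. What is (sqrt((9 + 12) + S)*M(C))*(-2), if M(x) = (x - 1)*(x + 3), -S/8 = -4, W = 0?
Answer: -90*sqrt(53) ≈ -655.21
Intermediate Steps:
S = 32 (S = -8*(-4) = 32)
C = -8 (C = 4*(0 - 1*2) = 4*(0 - 2) = 4*(-2) = -8)
M(x) = (-1 + x)*(3 + x)
(sqrt((9 + 12) + S)*M(C))*(-2) = (sqrt((9 + 12) + 32)*(-3 + (-8)**2 + 2*(-8)))*(-2) = (sqrt(21 + 32)*(-3 + 64 - 16))*(-2) = (sqrt(53)*45)*(-2) = (45*sqrt(53))*(-2) = -90*sqrt(53)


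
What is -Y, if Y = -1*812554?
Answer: 812554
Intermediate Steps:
Y = -812554
-Y = -1*(-812554) = 812554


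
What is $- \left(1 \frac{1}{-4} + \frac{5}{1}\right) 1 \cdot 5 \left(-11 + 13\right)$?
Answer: $- \frac{95}{2} \approx -47.5$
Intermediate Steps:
$- \left(1 \frac{1}{-4} + \frac{5}{1}\right) 1 \cdot 5 \left(-11 + 13\right) = - \left(1 \left(- \frac{1}{4}\right) + 5 \cdot 1\right) 1 \cdot 5 \cdot 2 = - \left(- \frac{1}{4} + 5\right) 1 \cdot 5 \cdot 2 = - \frac{19}{4} \cdot 1 \cdot 5 \cdot 2 = - \frac{19}{4} \cdot 5 \cdot 2 = - \frac{95 \cdot 2}{4} = \left(-1\right) \frac{95}{2} = - \frac{95}{2}$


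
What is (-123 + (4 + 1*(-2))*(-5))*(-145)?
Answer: 19285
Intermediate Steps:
(-123 + (4 + 1*(-2))*(-5))*(-145) = (-123 + (4 - 2)*(-5))*(-145) = (-123 + 2*(-5))*(-145) = (-123 - 10)*(-145) = -133*(-145) = 19285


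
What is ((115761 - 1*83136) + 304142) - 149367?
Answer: 187400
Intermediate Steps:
((115761 - 1*83136) + 304142) - 149367 = ((115761 - 83136) + 304142) - 149367 = (32625 + 304142) - 149367 = 336767 - 149367 = 187400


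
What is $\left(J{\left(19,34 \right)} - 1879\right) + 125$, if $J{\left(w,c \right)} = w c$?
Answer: $-1108$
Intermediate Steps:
$J{\left(w,c \right)} = c w$
$\left(J{\left(19,34 \right)} - 1879\right) + 125 = \left(34 \cdot 19 - 1879\right) + 125 = \left(646 - 1879\right) + 125 = -1233 + 125 = -1108$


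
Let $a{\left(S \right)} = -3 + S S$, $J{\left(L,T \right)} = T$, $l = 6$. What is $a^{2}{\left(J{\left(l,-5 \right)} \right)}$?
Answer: $484$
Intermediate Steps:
$a{\left(S \right)} = -3 + S^{2}$
$a^{2}{\left(J{\left(l,-5 \right)} \right)} = \left(-3 + \left(-5\right)^{2}\right)^{2} = \left(-3 + 25\right)^{2} = 22^{2} = 484$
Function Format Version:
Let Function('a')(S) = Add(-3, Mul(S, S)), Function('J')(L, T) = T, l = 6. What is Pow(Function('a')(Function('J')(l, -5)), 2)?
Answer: 484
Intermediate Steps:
Function('a')(S) = Add(-3, Pow(S, 2))
Pow(Function('a')(Function('J')(l, -5)), 2) = Pow(Add(-3, Pow(-5, 2)), 2) = Pow(Add(-3, 25), 2) = Pow(22, 2) = 484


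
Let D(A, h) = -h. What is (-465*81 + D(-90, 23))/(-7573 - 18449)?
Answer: 18844/13011 ≈ 1.4483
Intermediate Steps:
(-465*81 + D(-90, 23))/(-7573 - 18449) = (-465*81 - 1*23)/(-7573 - 18449) = (-37665 - 23)/(-26022) = -37688*(-1/26022) = 18844/13011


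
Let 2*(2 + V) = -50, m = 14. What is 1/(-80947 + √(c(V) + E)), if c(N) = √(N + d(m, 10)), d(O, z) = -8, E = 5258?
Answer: -1/(80947 - √(5258 + I*√35)) ≈ -1.2365e-5 - 6.2369e-12*I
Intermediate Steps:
V = -27 (V = -2 + (½)*(-50) = -2 - 25 = -27)
c(N) = √(-8 + N) (c(N) = √(N - 8) = √(-8 + N))
1/(-80947 + √(c(V) + E)) = 1/(-80947 + √(√(-8 - 27) + 5258)) = 1/(-80947 + √(√(-35) + 5258)) = 1/(-80947 + √(I*√35 + 5258)) = 1/(-80947 + √(5258 + I*√35))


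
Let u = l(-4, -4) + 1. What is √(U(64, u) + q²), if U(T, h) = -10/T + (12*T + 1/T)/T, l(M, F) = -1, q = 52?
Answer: √11124097/64 ≈ 52.114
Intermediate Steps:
u = 0 (u = -1 + 1 = 0)
U(T, h) = -10/T + (1/T + 12*T)/T
√(U(64, u) + q²) = √((12 + 64⁻² - 10/64) + 52²) = √((12 + 1/4096 - 10*1/64) + 2704) = √((12 + 1/4096 - 5/32) + 2704) = √(48513/4096 + 2704) = √(11124097/4096) = √11124097/64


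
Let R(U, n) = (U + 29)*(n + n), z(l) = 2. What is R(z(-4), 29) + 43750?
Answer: 45548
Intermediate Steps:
R(U, n) = 2*n*(29 + U) (R(U, n) = (29 + U)*(2*n) = 2*n*(29 + U))
R(z(-4), 29) + 43750 = 2*29*(29 + 2) + 43750 = 2*29*31 + 43750 = 1798 + 43750 = 45548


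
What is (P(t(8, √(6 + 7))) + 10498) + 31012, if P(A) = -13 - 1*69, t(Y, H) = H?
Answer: 41428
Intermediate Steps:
P(A) = -82 (P(A) = -13 - 69 = -82)
(P(t(8, √(6 + 7))) + 10498) + 31012 = (-82 + 10498) + 31012 = 10416 + 31012 = 41428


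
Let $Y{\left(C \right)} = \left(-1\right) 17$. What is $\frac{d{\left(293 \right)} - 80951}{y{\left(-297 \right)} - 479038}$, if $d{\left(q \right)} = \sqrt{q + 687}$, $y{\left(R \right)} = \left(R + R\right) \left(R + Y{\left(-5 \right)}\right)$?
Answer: $\frac{80951}{292522} - \frac{7 \sqrt{5}}{146261} \approx 0.27663$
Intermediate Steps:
$Y{\left(C \right)} = -17$
$y{\left(R \right)} = 2 R \left(-17 + R\right)$ ($y{\left(R \right)} = \left(R + R\right) \left(R - 17\right) = 2 R \left(-17 + R\right)$)
$d{\left(q \right)} = \sqrt{687 + q}$
$\frac{d{\left(293 \right)} - 80951}{y{\left(-297 \right)} - 479038} = \frac{\sqrt{687 + 293} - 80951}{2 \left(-297\right) \left(-17 - 297\right) - 479038} = \frac{\sqrt{980} - 80951}{2 \left(-297\right) \left(-314\right) - 479038} = \frac{14 \sqrt{5} - 80951}{186516 - 479038} = \frac{-80951 + 14 \sqrt{5}}{-292522} = \left(-80951 + 14 \sqrt{5}\right) \left(- \frac{1}{292522}\right) = \frac{80951}{292522} - \frac{7 \sqrt{5}}{146261}$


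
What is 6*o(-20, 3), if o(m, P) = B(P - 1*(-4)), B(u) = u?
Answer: 42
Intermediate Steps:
o(m, P) = 4 + P (o(m, P) = P - 1*(-4) = P + 4 = 4 + P)
6*o(-20, 3) = 6*(4 + 3) = 6*7 = 42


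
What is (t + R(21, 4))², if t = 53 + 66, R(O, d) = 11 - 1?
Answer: 16641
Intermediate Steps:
R(O, d) = 10
t = 119
(t + R(21, 4))² = (119 + 10)² = 129² = 16641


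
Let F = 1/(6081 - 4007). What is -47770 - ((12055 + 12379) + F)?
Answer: -149751097/2074 ≈ -72204.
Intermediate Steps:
F = 1/2074 ≈ 0.00048216
-47770 - ((12055 + 12379) + F) = -47770 - ((12055 + 12379) + 1/2074) = -47770 - (24434 + 1/2074) = -47770 - 1*50676117/2074 = -47770 - 50676117/2074 = -149751097/2074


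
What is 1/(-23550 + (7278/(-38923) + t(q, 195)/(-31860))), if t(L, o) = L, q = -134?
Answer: -620043390/14602135165199 ≈ -4.2462e-5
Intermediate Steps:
1/(-23550 + (7278/(-38923) + t(q, 195)/(-31860))) = 1/(-23550 + (7278/(-38923) - 134/(-31860))) = 1/(-23550 + (7278*(-1/38923) - 134*(-1/31860))) = 1/(-23550 + (-7278/38923 + 67/15930)) = 1/(-23550 - 113330699/620043390) = 1/(-14602135165199/620043390) = -620043390/14602135165199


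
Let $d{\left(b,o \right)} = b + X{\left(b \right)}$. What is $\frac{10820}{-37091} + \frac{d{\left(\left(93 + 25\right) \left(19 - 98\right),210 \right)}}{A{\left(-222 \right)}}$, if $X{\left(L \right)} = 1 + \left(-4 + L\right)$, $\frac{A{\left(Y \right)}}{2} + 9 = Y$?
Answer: $\frac{686637037}{17136042} \approx 40.07$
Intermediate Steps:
$A{\left(Y \right)} = -18 + 2 Y$
$X{\left(L \right)} = -3 + L$
$d{\left(b,o \right)} = -3 + 2 b$ ($d{\left(b,o \right)} = b + \left(-3 + b\right) = -3 + 2 b$)
$\frac{10820}{-37091} + \frac{d{\left(\left(93 + 25\right) \left(19 - 98\right),210 \right)}}{A{\left(-222 \right)}} = \frac{10820}{-37091} + \frac{-3 + 2 \left(93 + 25\right) \left(19 - 98\right)}{-18 + 2 \left(-222\right)} = 10820 \left(- \frac{1}{37091}\right) + \frac{-3 + 2 \cdot 118 \left(-79\right)}{-18 - 444} = - \frac{10820}{37091} + \frac{-3 + 2 \left(-9322\right)}{-462} = - \frac{10820}{37091} + \left(-3 - 18644\right) \left(- \frac{1}{462}\right) = - \frac{10820}{37091} - - \frac{18647}{462} = - \frac{10820}{37091} + \frac{18647}{462} = \frac{686637037}{17136042}$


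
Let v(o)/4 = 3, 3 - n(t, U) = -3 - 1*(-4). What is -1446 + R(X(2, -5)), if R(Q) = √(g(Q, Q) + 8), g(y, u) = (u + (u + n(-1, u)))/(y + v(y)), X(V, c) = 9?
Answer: -1446 + 2*√987/21 ≈ -1443.0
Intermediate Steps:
n(t, U) = 2 (n(t, U) = 3 - (-3 - 1*(-4)) = 3 - (-3 + 4) = 3 - 1*1 = 3 - 1 = 2)
v(o) = 12 (v(o) = 4*3 = 12)
g(y, u) = (2 + 2*u)/(12 + y) (g(y, u) = (u + (u + 2))/(y + 12) = (u + (2 + u))/(12 + y) = (2 + 2*u)/(12 + y))
R(Q) = √(8 + 2*(1 + Q)/(12 + Q)) (R(Q) = √(2*(1 + Q)/(12 + Q) + 8) = √(8 + 2*(1 + Q)/(12 + Q)))
-1446 + R(X(2, -5)) = -1446 + √2*√((49 + 5*9)/(12 + 9)) = -1446 + √2*√((49 + 45)/21) = -1446 + √2*√((1/21)*94) = -1446 + √2*√(94/21) = -1446 + √2*(√1974/21) = -1446 + 2*√987/21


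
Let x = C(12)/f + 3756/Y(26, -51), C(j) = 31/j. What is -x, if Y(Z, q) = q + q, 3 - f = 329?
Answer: 2449439/66504 ≈ 36.831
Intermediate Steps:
f = -326 (f = 3 - 1*329 = 3 - 329 = -326)
Y(Z, q) = 2*q
x = -2449439/66504 (x = (31/12)/(-326) + 3756/((2*(-51))) = (31*(1/12))*(-1/326) + 3756/(-102) = (31/12)*(-1/326) + 3756*(-1/102) = -31/3912 - 626/17 = -2449439/66504 ≈ -36.831)
-x = -1*(-2449439/66504) = 2449439/66504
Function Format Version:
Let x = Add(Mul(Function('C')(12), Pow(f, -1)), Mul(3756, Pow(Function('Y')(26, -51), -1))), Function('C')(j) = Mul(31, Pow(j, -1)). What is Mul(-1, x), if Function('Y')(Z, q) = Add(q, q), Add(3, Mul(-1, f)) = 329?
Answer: Rational(2449439, 66504) ≈ 36.831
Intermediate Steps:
f = -326 (f = Add(3, Mul(-1, 329)) = Add(3, -329) = -326)
Function('Y')(Z, q) = Mul(2, q)
x = Rational(-2449439, 66504) (x = Add(Mul(Mul(31, Pow(12, -1)), Pow(-326, -1)), Mul(3756, Pow(Mul(2, -51), -1))) = Add(Mul(Mul(31, Rational(1, 12)), Rational(-1, 326)), Mul(3756, Pow(-102, -1))) = Add(Mul(Rational(31, 12), Rational(-1, 326)), Mul(3756, Rational(-1, 102))) = Add(Rational(-31, 3912), Rational(-626, 17)) = Rational(-2449439, 66504) ≈ -36.831)
Mul(-1, x) = Mul(-1, Rational(-2449439, 66504)) = Rational(2449439, 66504)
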